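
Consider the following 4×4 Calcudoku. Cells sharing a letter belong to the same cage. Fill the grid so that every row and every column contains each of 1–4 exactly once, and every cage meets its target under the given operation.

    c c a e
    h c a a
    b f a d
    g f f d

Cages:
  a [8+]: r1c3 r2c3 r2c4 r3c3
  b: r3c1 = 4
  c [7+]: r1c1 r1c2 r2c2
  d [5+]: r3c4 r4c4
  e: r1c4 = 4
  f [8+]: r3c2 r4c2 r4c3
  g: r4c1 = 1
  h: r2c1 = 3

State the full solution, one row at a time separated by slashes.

2 3 1 4 / 3 2 4 1 / 4 1 2 3 / 1 4 3 2

E is a freebie; hence r1c4 = 4.
Cage h is a single given cell, leaving r2c1 = 3.
B is a freebie; hence r3c1 = 4.
Cage g is a single given cell, which forces r4c1 = 1.
Column 1 already has 1, which forces r1c1 = 2.
Cage a has sum 8, which forces r3c3 = 2.
2 is placed in row 3; hence r3c4 = 3.
Column 4 already has 3; hence r4c4 = 2.
Cage a needs sum 8, which forces r1c3 = 1.
Cage a has sum 8, which forces r2c3 = 4.
Column 4 already has 2, so r2c4 = 1.
3 is placed in row 3, leaving r3c2 = 1.
4 is placed in column 3, so r4c3 = 3.
Row 1 now contains 1; hence r1c2 = 3.
Row 2 already has 4, so r2c2 = 2.
3 is placed in row 4, which forces r4c2 = 4.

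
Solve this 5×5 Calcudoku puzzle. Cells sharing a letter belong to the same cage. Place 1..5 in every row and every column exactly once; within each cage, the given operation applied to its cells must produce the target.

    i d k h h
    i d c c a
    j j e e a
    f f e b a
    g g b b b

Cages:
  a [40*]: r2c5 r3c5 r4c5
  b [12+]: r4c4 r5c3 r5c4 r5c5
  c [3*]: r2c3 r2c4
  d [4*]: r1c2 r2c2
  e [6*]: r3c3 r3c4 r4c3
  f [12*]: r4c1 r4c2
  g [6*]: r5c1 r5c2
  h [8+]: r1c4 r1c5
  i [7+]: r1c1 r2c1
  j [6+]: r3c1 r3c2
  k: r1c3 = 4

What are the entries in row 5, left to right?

Cage k is given, leaving r1c3 = 4.
Row 1 now contains 4, so r1c2 = 1.
The two cells of cage d must have product 4, which forces r2c2 = 4.
Column 2 already has 4, which forces r4c2 = 3.
3 is placed in column 2; hence r5c2 = 2.
The two cells of cage j must have sum 6, leaving r3c1 = 1.
Column 2 now contains 2, which forces r3c2 = 5.
3 is placed in row 4, so r4c1 = 4.
4 is placed in row 4; hence r4c4 = 2.
Row 4 already has 2, so r4c5 = 5.
2 is placed in row 5, which forces r5c1 = 3.
The two cells of cage h must have sum 8, leaving r1c4 = 5.
Column 5 now contains 5; hence r1c5 = 3.
Column 5 now contains 5, leaving r2c5 = 2.
Cage e needs product 6, which forces r3c3 = 2.
Column 4 now contains 2, leaving r3c4 = 3.
Cage a needs product 40, leaving r3c5 = 4.
Row 4 already has 2, so r4c3 = 1.
Column 3 now contains 1; hence r5c3 = 5.
Column 5 already has 4, leaving r5c5 = 1.
Row 1 already has 5, leaving r1c1 = 2.
2 is placed in row 2; hence r2c1 = 5.
Column 3 now contains 1, which forces r2c3 = 3.
Column 4 now contains 3, leaving r2c4 = 1.
1 is placed in row 5; hence r5c4 = 4.
Completed grid: 2 1 4 5 3 / 5 4 3 1 2 / 1 5 2 3 4 / 4 3 1 2 5 / 3 2 5 4 1.

3 2 5 4 1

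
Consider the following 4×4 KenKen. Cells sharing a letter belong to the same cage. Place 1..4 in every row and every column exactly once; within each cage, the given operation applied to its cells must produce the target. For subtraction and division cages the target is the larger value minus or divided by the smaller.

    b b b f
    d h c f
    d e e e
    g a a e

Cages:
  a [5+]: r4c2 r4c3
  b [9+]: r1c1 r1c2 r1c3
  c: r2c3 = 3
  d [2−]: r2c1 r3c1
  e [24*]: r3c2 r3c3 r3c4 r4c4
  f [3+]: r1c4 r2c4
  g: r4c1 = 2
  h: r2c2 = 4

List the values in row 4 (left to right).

Cage h is a single given cell, so r2c2 = 4.
Cage c is a single given cell; hence r2c3 = 3.
Cage g is a single given cell, so r4c1 = 2.
2 is placed in column 1, which forces r2c1 = 1.
Row 2 now contains 1, leaving r2c4 = 2.
The two cells of cage d must have difference 2, so r3c1 = 3.
Cage a's pair has sum 5; hence r4c2 = 1.
Cage a needs two cells with sum 5, which forces r4c3 = 4.
Row 4 now contains 4, leaving r4c4 = 3.
3 is placed in column 1, leaving r1c1 = 4.
Cage b has sum 9, which forces r1c2 = 3.
4 is placed in column 3, leaving r1c3 = 2.
Column 4 now contains 2, which forces r1c4 = 1.
Column 2 already has 1; hence r3c2 = 2.
The 4 cells of cage e must have product 24, so r3c3 = 1.
The 4 cells of cage e must have product 24, which forces r3c4 = 4.
The full grid is 4 3 2 1 / 1 4 3 2 / 3 2 1 4 / 2 1 4 3.

2 1 4 3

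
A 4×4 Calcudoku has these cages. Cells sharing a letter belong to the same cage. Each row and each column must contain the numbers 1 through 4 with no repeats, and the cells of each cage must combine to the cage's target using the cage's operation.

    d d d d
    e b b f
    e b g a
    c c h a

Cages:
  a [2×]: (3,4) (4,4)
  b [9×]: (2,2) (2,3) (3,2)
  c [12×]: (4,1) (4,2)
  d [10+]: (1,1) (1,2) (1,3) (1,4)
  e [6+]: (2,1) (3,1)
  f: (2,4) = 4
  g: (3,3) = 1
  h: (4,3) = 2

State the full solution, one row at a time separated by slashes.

Cage b needs product 9, which forces (2,2) = 1.
The 3 cells of cage b must have product 9, leaving (2,3) = 3.
F is a freebie; hence (2,4) = 4.
The 3 cells of cage b must have product 9, which forces (3,2) = 3.
Cage g is a single given cell; hence (3,3) = 1.
1 is placed in row 3; hence (3,4) = 2.
3 is placed in column 2; hence (4,2) = 4.
H is a freebie; hence (4,3) = 2.
2 is placed in column 4, which forces (4,4) = 1.
Cage d needs sum 10, so (1,1) = 1.
4 is placed in column 2; hence (1,2) = 2.
Column 3 now contains 2; hence (1,3) = 4.
1 is placed in column 4, which forces (1,4) = 3.
Row 2 now contains 4, leaving (2,1) = 2.
Row 3 already has 2, so (3,1) = 4.
Row 4 now contains 4, leaving (4,1) = 3.

1 2 4 3 / 2 1 3 4 / 4 3 1 2 / 3 4 2 1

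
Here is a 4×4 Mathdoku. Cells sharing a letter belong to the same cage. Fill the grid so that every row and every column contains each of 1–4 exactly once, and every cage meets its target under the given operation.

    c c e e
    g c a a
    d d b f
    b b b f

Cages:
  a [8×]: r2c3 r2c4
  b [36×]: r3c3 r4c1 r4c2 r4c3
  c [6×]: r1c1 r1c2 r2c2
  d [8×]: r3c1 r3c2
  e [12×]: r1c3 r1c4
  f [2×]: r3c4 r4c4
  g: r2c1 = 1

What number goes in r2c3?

2

Cage g is given; hence r2c1 = 1.
Cage b needs product 36, so r3c3 = 3.
The 3 cells of cage c must have product 6, leaving r1c2 = 1.
3 is placed in column 3, so r1c3 = 4.
Cage e's pair has product 12; hence r1c4 = 3.
Column 3 now contains 4, leaving r2c3 = 2.
2 is placed in row 2, which forces r2c4 = 4.
Column 3 now contains 4, so r4c3 = 1.
Row 4 now contains 1, leaving r4c4 = 2.
Row 1 already has 3, so r1c1 = 2.
2 is placed in row 2, so r2c2 = 3.
Column 1 already has 2; hence r3c1 = 4.
4 is placed in row 3, leaving r3c2 = 2.
Column 4 now contains 2, which forces r3c4 = 1.
Column 1 already has 4; hence r4c1 = 3.
3 is placed in column 2, leaving r4c2 = 4.
Filled in: 2 1 4 3 / 1 3 2 4 / 4 2 3 1 / 3 4 1 2.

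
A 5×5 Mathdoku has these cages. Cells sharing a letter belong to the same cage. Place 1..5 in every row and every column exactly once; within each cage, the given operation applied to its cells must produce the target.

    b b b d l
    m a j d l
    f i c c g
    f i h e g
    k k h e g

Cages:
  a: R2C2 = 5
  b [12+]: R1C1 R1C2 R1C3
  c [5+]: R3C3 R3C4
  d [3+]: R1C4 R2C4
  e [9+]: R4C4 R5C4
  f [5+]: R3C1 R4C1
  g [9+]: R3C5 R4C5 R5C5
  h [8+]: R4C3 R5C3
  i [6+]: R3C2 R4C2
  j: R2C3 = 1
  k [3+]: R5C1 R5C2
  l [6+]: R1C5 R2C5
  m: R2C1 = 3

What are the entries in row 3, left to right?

1 4 2 3 5

M is a freebie, so R2C1 = 3.
Cage a is a single given cell, leaving R2C2 = 5.
Cage j is a single given cell, leaving R2C3 = 1.
Row 2 already has 1, leaving R2C4 = 2.
2 is placed in row 2; hence R2C5 = 4.
2 is placed in column 4, which forces R1C4 = 1.
The two cells of cage l must have sum 6; hence R1C5 = 2.
Column 4 already has 1; hence R3C4 = 3.
The two cells of cage c must have sum 5, so R3C3 = 2.
2 is placed in row 3; hence R3C2 = 4.
The two cells of cage i must have sum 6, leaving R4C2 = 2.
2 is placed in column 2, so R5C2 = 1.
Column 2 already has 4, which forces R1C2 = 3.
4 is placed in row 3, leaving R3C1 = 1.
1 is placed in row 3; hence R3C5 = 5.
Cage f needs two cells with sum 5, leaving R4C1 = 4.
4 is placed in row 4, leaving R4C4 = 5.
Row 5 already has 1, leaving R5C1 = 2.
Column 4 already has 5, leaving R5C4 = 4.
Column 5 already has 5, leaving R5C5 = 3.
4 is placed in column 1; hence R1C1 = 5.
The 3 cells of cage b must have sum 12, which forces R1C3 = 4.
Row 4 already has 5, leaving R4C3 = 3.
Column 5 now contains 3, which forces R4C5 = 1.
3 is placed in row 5; hence R5C3 = 5.
The full grid is 5 3 4 1 2 / 3 5 1 2 4 / 1 4 2 3 5 / 4 2 3 5 1 / 2 1 5 4 3.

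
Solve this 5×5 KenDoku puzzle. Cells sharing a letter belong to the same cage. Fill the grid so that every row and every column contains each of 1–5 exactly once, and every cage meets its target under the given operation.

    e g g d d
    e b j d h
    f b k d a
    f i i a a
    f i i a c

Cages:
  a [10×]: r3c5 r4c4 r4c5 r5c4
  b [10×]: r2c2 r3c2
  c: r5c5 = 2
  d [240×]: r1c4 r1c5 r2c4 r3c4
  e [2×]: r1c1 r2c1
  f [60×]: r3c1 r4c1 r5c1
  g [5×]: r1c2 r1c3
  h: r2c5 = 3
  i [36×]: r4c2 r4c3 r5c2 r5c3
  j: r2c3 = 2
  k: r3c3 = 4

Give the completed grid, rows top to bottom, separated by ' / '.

2 1 5 3 4 / 1 5 2 4 3 / 3 2 4 5 1 / 4 3 1 2 5 / 5 4 3 1 2

Cage d needs product 240; hence r1c5 = 4.
J is a freebie; hence r2c3 = 2.
H is a freebie, leaving r2c5 = 3.
Cage k is given, so r3c3 = 4.
Cage c is given, which forces r5c5 = 2.
The two cells of cage e must have product 2; hence r1c1 = 2.
Row 2 already has 2, which forces r2c1 = 1.
Row 2 already has 2; hence r2c2 = 5.
The 4 cells of cage d must have product 240, leaving r2c4 = 4.
The two cells of cage b must have product 10, leaving r3c2 = 2.
The 4 cells of cage a must have product 10, so r4c4 = 2.
Cage a needs product 10, so r5c4 = 1.
Column 2 now contains 5, leaving r1c2 = 1.
The two cells of cage g must have product 5, so r1c3 = 5.
Row 1 already has 5; hence r1c4 = 3.
Column 4 already has 3, so r3c4 = 5.
Row 3 now contains 5; hence r3c5 = 1.
The 4 cells of cage i must have product 36, leaving r4c2 = 3.
Cage i has product 36, which forces r4c3 = 1.
1 is placed in column 5; hence r4c5 = 5.
Cage i has product 36, which forces r5c2 = 4.
Row 5 already has 1; hence r5c3 = 3.
Row 3 now contains 5, which forces r3c1 = 3.
5 is placed in row 4, which forces r4c1 = 4.
3 is placed in row 5, leaving r5c1 = 5.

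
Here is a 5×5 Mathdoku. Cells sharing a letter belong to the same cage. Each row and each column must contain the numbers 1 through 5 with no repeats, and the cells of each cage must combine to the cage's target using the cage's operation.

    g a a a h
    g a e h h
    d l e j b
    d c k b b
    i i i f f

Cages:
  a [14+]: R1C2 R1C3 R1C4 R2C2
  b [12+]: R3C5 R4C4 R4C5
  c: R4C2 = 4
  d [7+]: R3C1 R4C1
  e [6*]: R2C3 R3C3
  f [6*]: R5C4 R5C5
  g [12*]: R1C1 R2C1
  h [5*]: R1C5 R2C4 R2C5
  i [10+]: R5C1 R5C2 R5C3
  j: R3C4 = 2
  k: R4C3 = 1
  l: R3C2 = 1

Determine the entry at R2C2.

The 3 cells of cage h must have product 5; hence R1C5 = 1.
Cage h needs product 5, so R2C4 = 1.
The 3 cells of cage h must have product 5, leaving R2C5 = 5.
L is a freebie, leaving R3C2 = 1.
Cage j is a single given cell, which forces R3C4 = 2.
Cage c is a single given cell, leaving R4C2 = 4.
Cage k is given, which forces R4C3 = 1.
Column 4 already has 2, which forces R5C4 = 3.
Row 5 now contains 3, which forces R5C5 = 2.
Cage e needs two cells with product 6, leaving R2C3 = 2.
Row 3 already has 2, which forces R3C3 = 3.
Cage b has sum 12, which forces R3C5 = 4.
3 is placed in column 4, leaving R4C4 = 5.
2 is placed in column 5; hence R4C5 = 3.
The 3 cells of cage i must have sum 10, which forces R5C1 = 1.
Row 5 now contains 2, leaving R5C2 = 5.
The 3 cells of cage i must have sum 10, which forces R5C3 = 4.
Cage a needs sum 14, leaving R1C2 = 2.
Column 3 already has 4, leaving R1C3 = 5.
Column 4 already has 5, which forces R1C4 = 4.
Row 2 now contains 2, leaving R2C2 = 3.
Row 3 already has 4; hence R3C1 = 5.
Row 4 already has 3, so R4C1 = 2.
Row 1 already has 4, which forces R1C1 = 3.
Row 2 already has 3; hence R2C1 = 4.
Filled in: 3 2 5 4 1 / 4 3 2 1 5 / 5 1 3 2 4 / 2 4 1 5 3 / 1 5 4 3 2.

3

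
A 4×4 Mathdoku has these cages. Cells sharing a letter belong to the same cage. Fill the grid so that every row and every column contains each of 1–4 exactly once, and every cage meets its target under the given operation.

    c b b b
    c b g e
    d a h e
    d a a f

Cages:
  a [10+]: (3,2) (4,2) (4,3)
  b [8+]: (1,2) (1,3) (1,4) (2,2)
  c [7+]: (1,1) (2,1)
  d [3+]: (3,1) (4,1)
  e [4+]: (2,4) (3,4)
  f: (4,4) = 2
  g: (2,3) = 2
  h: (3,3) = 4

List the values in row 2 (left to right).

Cage g is given, which forces (2,3) = 2.
Cage h is given, which forces (3,3) = 4.
Column 3 already has 4, so (4,3) = 3.
F is a freebie, leaving (4,4) = 2.
Cage b has sum 8, which forces (1,2) = 2.
3 is placed in column 3, leaving (1,3) = 1.
Cage b needs sum 8, which forces (1,4) = 4.
Row 2 already has 2, which forces (2,2) = 1.
Row 2 already has 1, which forces (2,4) = 3.
Cage d needs two cells with sum 3, which forces (3,1) = 2.
Row 3 now contains 4, so (3,2) = 3.
3 is placed in column 4, leaving (3,4) = 1.
Row 4 now contains 2; hence (4,1) = 1.
Row 4 now contains 2, leaving (4,2) = 4.
Row 1 already has 4, so (1,1) = 3.
3 is placed in row 2, leaving (2,1) = 4.
Filled in: 3 2 1 4 / 4 1 2 3 / 2 3 4 1 / 1 4 3 2.

4 1 2 3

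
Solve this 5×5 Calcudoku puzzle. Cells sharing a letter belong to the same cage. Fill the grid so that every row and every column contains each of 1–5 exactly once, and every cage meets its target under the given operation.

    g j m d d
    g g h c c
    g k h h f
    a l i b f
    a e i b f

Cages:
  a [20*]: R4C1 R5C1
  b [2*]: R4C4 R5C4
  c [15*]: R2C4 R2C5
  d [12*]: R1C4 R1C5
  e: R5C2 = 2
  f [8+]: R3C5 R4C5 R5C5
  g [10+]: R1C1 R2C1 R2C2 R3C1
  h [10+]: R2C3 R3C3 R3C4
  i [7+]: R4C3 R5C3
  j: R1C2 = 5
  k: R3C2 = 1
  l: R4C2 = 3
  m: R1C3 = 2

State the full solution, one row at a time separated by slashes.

1 5 2 3 4 / 2 4 1 5 3 / 3 1 5 4 2 / 5 3 4 2 1 / 4 2 3 1 5

Cage j is given, leaving R1C2 = 5.
Cage m is a single given cell; hence R1C3 = 2.
Cage k is a single given cell, so R3C2 = 1.
L is a freebie, which forces R4C2 = 3.
Cage e is a single given cell; hence R5C2 = 2.
Row 5 now contains 2; hence R5C4 = 1.
2 is placed in column 2; hence R2C2 = 4.
Cage i's pair has sum 7; hence R4C3 = 4.
1 is placed in column 4; hence R4C4 = 2.
The 3 cells of cage f must have sum 8, so R4C5 = 1.
The two cells of cage i must have sum 7, leaving R5C3 = 3.
Cage h needs sum 10, leaving R2C3 = 1.
3 is placed in column 3, leaving R3C3 = 5.
The 3 cells of cage h must have sum 10, leaving R3C4 = 4.
Row 4 already has 4, which forces R4C1 = 5.
The two cells of cage a must have product 20, which forces R5C1 = 4.
4 is placed in row 5, leaving R5C5 = 5.
Cage g has sum 10, which forces R1C1 = 1.
4 is placed in column 4, which forces R1C4 = 3.
Cage d needs two cells with product 12; hence R1C5 = 4.
The two cells of cage c must have product 15, leaving R2C4 = 5.
Column 5 already has 5, so R2C5 = 3.
Cage f has sum 8, which forces R3C5 = 2.
Row 2 now contains 3, which forces R2C1 = 2.
Row 3 already has 2, so R3C1 = 3.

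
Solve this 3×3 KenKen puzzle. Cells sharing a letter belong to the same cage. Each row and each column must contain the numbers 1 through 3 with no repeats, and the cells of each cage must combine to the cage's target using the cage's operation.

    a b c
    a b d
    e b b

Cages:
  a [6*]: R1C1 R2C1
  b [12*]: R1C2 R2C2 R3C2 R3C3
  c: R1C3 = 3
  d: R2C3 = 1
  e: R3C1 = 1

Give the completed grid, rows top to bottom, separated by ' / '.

2 1 3 / 3 2 1 / 1 3 2

Cage c is a single given cell, leaving R1C3 = 3.
Cage d is a single given cell, leaving R2C3 = 1.
E is a freebie; hence R3C1 = 1.
Row 3 already has 1, which forces R3C2 = 3.
The 4 cells of cage b must have product 12, which forces R3C3 = 2.
Row 1 now contains 3; hence R1C1 = 2.
Cage b needs product 12, so R1C2 = 1.
The two cells of cage a must have product 6, so R2C1 = 3.
3 is placed in column 2, which forces R2C2 = 2.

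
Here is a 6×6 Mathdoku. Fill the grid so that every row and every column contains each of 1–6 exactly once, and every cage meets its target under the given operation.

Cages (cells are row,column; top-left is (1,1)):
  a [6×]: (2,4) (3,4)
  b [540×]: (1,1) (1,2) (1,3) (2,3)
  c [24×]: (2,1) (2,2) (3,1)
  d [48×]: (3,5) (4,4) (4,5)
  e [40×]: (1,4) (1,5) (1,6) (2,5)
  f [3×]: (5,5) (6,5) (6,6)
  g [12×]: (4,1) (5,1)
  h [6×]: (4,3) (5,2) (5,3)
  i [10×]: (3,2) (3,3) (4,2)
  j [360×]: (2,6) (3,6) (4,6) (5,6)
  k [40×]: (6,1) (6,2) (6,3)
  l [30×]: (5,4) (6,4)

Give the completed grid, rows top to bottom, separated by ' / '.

Cage b needs product 540, so (2,3) = 6.
The 3 cells of cage f must have product 3; hence (5,5) = 1.
Cage f needs product 3; hence (6,5) = 3.
The 3 cells of cage f must have product 3, so (6,6) = 1.
The 4 cells of cage e must have product 40, so (1,4) = 1.
The 3 cells of cage h must have product 6, leaving (4,3) = 1.
Cage i has product 10; hence (3,2) = 1.
Row 2 needs a 1, and only (2,1) is open for it.
Cage c has product 24, which forces (2,2) = 4.
Cage c has product 24, leaving (3,1) = 6.
Cage b needs product 540, so (1,2) = 6.
The only place for 6 in row 6 is (6,4).
The 3 cells of cage d must have product 48, leaving (4,5) = 6.
Column 4 already has 6, which forces (5,4) = 5.
Cage j has product 360, leaving (5,6) = 6.
In row 5, 4 can only go at (5,1), so (5,1) = 4.
Column 1 already has 4, which forces (4,1) = 3.
Cage k needs product 40, which forces (6,3) = 4.
3 is placed in column 1, leaving (1,1) = 5.
Cage b has product 540, which forces (1,3) = 3.
3 is placed in column 3, leaving (5,3) = 2.
Column 1 already has 5, so (6,1) = 2.
Row 6 already has 2, which forces (6,2) = 5.
Cage e has product 40, leaving (2,5) = 5.
Row 2 already has 5, leaving (2,6) = 3.
2 is placed in column 3, leaving (3,3) = 5.
Row 3 already has 5; hence (3,6) = 4.
5 is placed in column 2, which forces (4,2) = 2.
Row 4 already has 2, so (4,4) = 4.
Column 6 now contains 4, which forces (4,6) = 5.
Row 5 already has 2, leaving (5,2) = 3.
Cage e needs product 40, so (1,5) = 4.
Column 6 now contains 4, so (1,6) = 2.
Row 2 already has 3, leaving (2,4) = 2.
Cage a's pair has product 6, leaving (3,4) = 3.
Row 3 already has 4, which forces (3,5) = 2.

5 6 3 1 4 2 / 1 4 6 2 5 3 / 6 1 5 3 2 4 / 3 2 1 4 6 5 / 4 3 2 5 1 6 / 2 5 4 6 3 1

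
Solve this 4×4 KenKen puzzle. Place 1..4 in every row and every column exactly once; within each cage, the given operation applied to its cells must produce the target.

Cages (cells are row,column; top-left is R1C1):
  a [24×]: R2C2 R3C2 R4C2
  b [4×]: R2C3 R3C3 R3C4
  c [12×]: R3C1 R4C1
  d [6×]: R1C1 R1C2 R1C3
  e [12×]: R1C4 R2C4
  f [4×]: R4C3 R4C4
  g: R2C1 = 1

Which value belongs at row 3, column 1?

4

Cage g is a single given cell; hence R2C1 = 1.
1 is placed in row 2; hence R2C3 = 2.
Cage b has product 4; hence R3C3 = 1.
Cage b needs product 4, leaving R3C4 = 2.
Column 3 now contains 1, leaving R4C3 = 4.
4 is placed in row 4, so R4C4 = 1.
The 3 cells of cage d must have product 6, leaving R1C1 = 2.
Cage d has product 6, leaving R1C2 = 1.
Column 3 now contains 1, leaving R1C3 = 3.
Row 1 now contains 3; hence R1C4 = 4.
Column 4 already has 4; hence R2C4 = 3.
Cage c's pair has product 12, which forces R3C1 = 4.
4 is placed in row 3, leaving R3C2 = 3.
4 is placed in row 4, leaving R4C1 = 3.
Cage a needs product 24; hence R4C2 = 2.
Row 2 now contains 3, leaving R2C2 = 4.
Filled in: 2 1 3 4 / 1 4 2 3 / 4 3 1 2 / 3 2 4 1.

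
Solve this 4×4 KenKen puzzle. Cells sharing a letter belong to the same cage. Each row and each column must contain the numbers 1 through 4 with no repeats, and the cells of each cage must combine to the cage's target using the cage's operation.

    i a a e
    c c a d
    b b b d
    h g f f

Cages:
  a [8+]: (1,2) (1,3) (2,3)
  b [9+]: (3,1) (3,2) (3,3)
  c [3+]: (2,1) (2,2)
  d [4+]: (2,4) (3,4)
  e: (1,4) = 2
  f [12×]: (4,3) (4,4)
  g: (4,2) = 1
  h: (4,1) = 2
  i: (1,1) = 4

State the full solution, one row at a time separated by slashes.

Cage i is given, so (1,1) = 4.
E is a freebie; hence (1,4) = 2.
Cage h is given; hence (4,1) = 2.
Cage g is given, leaving (4,2) = 1.
Column 2 already has 1; hence (1,2) = 3.
The 3 cells of cage a must have sum 8, so (1,3) = 1.
Column 1 now contains 2, leaving (2,1) = 1.
Column 2 already has 1, so (2,2) = 2.
Cage a has sum 8, leaving (2,3) = 4.
1 is placed in row 2, so (2,4) = 3.
Column 1 now contains 2; hence (3,1) = 3.
2 is placed in column 2, leaving (3,2) = 4.
Column 3 already has 4, which forces (3,3) = 2.
3 is placed in column 4, so (3,4) = 1.
Column 3 already has 4, leaving (4,3) = 3.
3 is placed in column 4, leaving (4,4) = 4.

4 3 1 2 / 1 2 4 3 / 3 4 2 1 / 2 1 3 4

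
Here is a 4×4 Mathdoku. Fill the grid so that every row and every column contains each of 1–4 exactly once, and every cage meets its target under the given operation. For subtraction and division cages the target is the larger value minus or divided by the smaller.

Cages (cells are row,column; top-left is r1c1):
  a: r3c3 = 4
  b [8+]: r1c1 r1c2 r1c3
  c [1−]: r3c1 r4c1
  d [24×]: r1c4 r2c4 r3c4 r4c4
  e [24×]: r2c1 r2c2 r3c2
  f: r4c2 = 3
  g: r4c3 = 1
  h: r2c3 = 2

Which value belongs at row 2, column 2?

Cage h is given; hence r2c3 = 2.
Cage a is a single given cell, which forces r3c3 = 4.
Cage f is given, which forces r4c2 = 3.
G is a freebie, so r4c3 = 1.
Column 3 already has 1; hence r1c3 = 3.
Cage e needs product 24, which forces r2c1 = 3.
Column 2 now contains 3, which forces r2c2 = 4.
Row 2 now contains 4; hence r2c4 = 1.
Column 1 already has 3, so r3c1 = 1.
Column 2 now contains 3, leaving r3c2 = 2.
Row 3 now contains 2, which forces r3c4 = 3.
Column 1 now contains 1; hence r1c1 = 4.
Column 2 already has 4, which forces r1c2 = 1.
4 is placed in row 1; hence r1c4 = 2.
The two cells of cage c must have difference 1; hence r4c1 = 2.
Column 4 already has 2, so r4c4 = 4.
The full grid is 4 1 3 2 / 3 4 2 1 / 1 2 4 3 / 2 3 1 4.

4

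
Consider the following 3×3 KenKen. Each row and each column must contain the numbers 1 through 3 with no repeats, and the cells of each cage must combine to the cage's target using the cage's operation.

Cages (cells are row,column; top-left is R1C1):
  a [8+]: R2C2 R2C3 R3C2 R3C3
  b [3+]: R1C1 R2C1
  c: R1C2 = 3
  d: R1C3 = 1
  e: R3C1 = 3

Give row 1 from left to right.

Cage c is given; hence R1C2 = 3.
Cage d is a single given cell, leaving R1C3 = 1.
Cage e is given, leaving R3C1 = 3.
Row 3 already has 3; hence R3C3 = 2.
Row 1 already has 1, which forces R1C1 = 2.
Cage b's pair has sum 3, so R2C1 = 1.
The 4 cells of cage a must have sum 8, which forces R2C2 = 2.
Column 3 already has 2, which forces R2C3 = 3.
Row 3 now contains 2; hence R3C2 = 1.
Completed grid: 2 3 1 / 1 2 3 / 3 1 2.

2 3 1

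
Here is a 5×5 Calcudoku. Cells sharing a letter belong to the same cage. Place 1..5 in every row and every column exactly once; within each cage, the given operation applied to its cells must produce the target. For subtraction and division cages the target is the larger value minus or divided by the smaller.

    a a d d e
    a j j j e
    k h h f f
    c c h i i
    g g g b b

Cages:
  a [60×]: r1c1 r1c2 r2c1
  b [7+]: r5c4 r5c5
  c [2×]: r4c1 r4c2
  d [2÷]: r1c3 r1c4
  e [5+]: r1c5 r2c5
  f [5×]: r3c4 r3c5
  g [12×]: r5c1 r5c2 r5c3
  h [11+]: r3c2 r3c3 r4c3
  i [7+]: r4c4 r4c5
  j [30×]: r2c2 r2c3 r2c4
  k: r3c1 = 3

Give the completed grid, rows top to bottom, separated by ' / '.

5 3 1 2 4 / 4 5 2 3 1 / 3 2 4 1 5 / 2 1 5 4 3 / 1 4 3 5 2

Cage k is a single given cell, so r3c1 = 3.
Cage a has product 60, so r1c2 = 3.
The 3 cells of cage g must have product 12, so r5c3 = 3.
Cage j needs product 30, so r2c4 = 3.
Row 1 needs a 5, and only r1c1 is open for it.
Column 1 now contains 5, leaving r2c1 = 4.
4 is placed in row 2, leaving r2c5 = 1.
Column 5 now contains 1, leaving r3c5 = 5.
4 is placed in column 1; hence r5c1 = 1.
Row 5 now contains 1; hence r5c2 = 4.
Column 5 already has 5, leaving r5c5 = 2.
Column 5 now contains 1; hence r1c5 = 4.
Column 2 already has 4; hence r3c2 = 2.
The 3 cells of cage h must have sum 11, which forces r3c3 = 4.
Row 3 now contains 5; hence r3c4 = 1.
Column 1 already has 1, leaving r4c1 = 2.
Cage c's pair has product 2, which forces r4c2 = 1.
Cage h needs sum 11, leaving r4c3 = 5.
The two cells of cage i must have sum 7, so r4c4 = 4.
Column 5 now contains 2, so r4c5 = 3.
Row 5 now contains 2, so r5c4 = 5.
The two cells of cage d must have quotient 2, leaving r1c3 = 1.
1 is placed in column 4; hence r1c4 = 2.
Column 2 already has 2, which forces r2c2 = 5.
Column 3 now contains 5, leaving r2c3 = 2.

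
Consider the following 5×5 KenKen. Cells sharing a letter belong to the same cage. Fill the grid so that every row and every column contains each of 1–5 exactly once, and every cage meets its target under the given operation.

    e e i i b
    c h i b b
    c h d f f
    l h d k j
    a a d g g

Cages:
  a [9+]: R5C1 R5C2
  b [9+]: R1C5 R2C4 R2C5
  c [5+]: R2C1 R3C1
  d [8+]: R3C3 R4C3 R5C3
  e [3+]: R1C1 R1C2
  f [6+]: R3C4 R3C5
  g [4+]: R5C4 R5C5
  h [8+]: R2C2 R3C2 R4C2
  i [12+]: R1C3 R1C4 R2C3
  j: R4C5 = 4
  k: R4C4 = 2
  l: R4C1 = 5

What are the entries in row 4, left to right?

5 3 1 2 4

Cage l is a single given cell; hence R4C1 = 5.
Cage k is a single given cell, leaving R4C4 = 2.
Cage j is a single given cell, leaving R4C5 = 4.
5 is placed in column 1, so R5C1 = 4.
Row 5 now contains 4, so R5C2 = 5.
The only place for 2 in row 5 is R5C3.
The 3 cells of cage d must have sum 8, leaving R3C3 = 5.
Cage d needs sum 8, so R4C3 = 1.
Cage i needs sum 12, leaving R1C4 = 5.
The two cells of cage f must have sum 6, leaving R3C4 = 4.
Cage f needs two cells with sum 6, leaving R3C5 = 2.
1 is placed in row 4; hence R4C2 = 3.
The two cells of cage c must have sum 5, so R2C1 = 2.
The 3 cells of cage h must have sum 8, which forces R2C2 = 4.
Row 2 now contains 4, leaving R2C3 = 3.
Row 2 already has 3, so R2C4 = 1.
Cage b needs sum 9, leaving R2C5 = 5.
Row 3 now contains 2; hence R3C1 = 3.
Row 3 now contains 4, leaving R3C2 = 1.
Column 4 already has 1, so R5C4 = 3.
Row 5 now contains 3; hence R5C5 = 1.
Column 1 already has 2, leaving R1C1 = 1.
Column 2 already has 1, leaving R1C2 = 2.
3 is placed in column 3, leaving R1C3 = 4.
Column 5 now contains 1, which forces R1C5 = 3.
Filled in: 1 2 4 5 3 / 2 4 3 1 5 / 3 1 5 4 2 / 5 3 1 2 4 / 4 5 2 3 1.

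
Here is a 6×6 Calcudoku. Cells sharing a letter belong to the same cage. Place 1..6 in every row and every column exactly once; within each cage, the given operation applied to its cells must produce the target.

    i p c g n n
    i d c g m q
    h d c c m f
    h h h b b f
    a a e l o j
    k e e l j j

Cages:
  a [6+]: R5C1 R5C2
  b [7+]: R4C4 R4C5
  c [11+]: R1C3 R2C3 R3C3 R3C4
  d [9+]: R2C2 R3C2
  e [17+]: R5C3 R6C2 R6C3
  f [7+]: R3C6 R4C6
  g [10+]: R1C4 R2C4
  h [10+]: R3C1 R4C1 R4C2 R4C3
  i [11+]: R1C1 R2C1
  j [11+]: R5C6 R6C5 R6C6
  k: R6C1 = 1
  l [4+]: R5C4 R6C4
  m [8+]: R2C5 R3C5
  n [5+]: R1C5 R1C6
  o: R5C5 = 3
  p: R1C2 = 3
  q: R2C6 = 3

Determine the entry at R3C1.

2

Cage p is given, leaving R1C2 = 3.
Cage q is a single given cell, leaving R2C6 = 3.
Cage e needs sum 17, leaving R5C3 = 6.
Cage o is given, so R5C5 = 3.
Cage k is given, which forces R6C1 = 1.
Cage e needs sum 17, so R6C2 = 6.
The 3 cells of cage e must have sum 17, which forces R6C3 = 5.
Row 6 already has 1, which forces R6C4 = 3.
Row 5 already has 3, which forces R5C4 = 1.
The 3 cells of cage j must have sum 11, so R5C6 = 5.
Row 1 needs a 2, and only R1C3 is open for it.
The only place for 5 in row 1 is R1C1.
Column 1 now contains 5, which forces R2C1 = 6.
Row 2 already has 6, so R2C4 = 4.
Row 2 already has 6, leaving R2C5 = 2.
2 is placed in column 5; hence R3C5 = 6.
Row 3 now contains 6, which forces R3C6 = 1.
1 is placed in column 6; hence R4C6 = 6.
2 is placed in column 5; hence R6C5 = 4.
Row 6 already has 4, so R6C6 = 2.
Column 4 already has 4, which forces R1C4 = 6.
Column 5 already has 4, so R1C5 = 1.
1 is placed in column 6; hence R1C6 = 4.
Row 2 already has 4, leaving R2C2 = 5.
Row 2 already has 4, so R2C3 = 1.
The two cells of cage d must have sum 9, so R3C2 = 4.
Row 3 already has 1, so R3C3 = 3.
The 4 cells of cage c must have sum 11, leaving R3C4 = 5.
3 is placed in column 3, which forces R4C3 = 4.
Cage b needs two cells with sum 7, so R4C4 = 2.
Cage b's pair has sum 7, leaving R4C5 = 5.
Column 2 now contains 4, so R5C2 = 2.
3 is placed in row 3; hence R3C1 = 2.
Row 4 now contains 2; hence R4C1 = 3.
Row 4 now contains 2, leaving R4C2 = 1.
Row 5 already has 2, leaving R5C1 = 4.
Filled in: 5 3 2 6 1 4 / 6 5 1 4 2 3 / 2 4 3 5 6 1 / 3 1 4 2 5 6 / 4 2 6 1 3 5 / 1 6 5 3 4 2.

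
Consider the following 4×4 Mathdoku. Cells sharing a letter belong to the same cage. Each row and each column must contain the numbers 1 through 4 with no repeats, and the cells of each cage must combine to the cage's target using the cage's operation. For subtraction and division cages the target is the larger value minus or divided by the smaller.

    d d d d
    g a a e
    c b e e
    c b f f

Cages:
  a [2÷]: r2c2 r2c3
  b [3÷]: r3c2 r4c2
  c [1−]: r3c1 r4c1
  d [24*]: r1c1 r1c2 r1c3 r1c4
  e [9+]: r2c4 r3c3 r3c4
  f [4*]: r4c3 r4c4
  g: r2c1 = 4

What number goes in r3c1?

3

Cage g is a single given cell, leaving r2c1 = 4.
The only place for 3 in row 2 is r2c4.
In row 4, 2 can only go at r4c1, so r4c1 = 2.
Row 4 needs a 3, and only r4c2 is open for it.
3 is placed in column 2; hence r3c2 = 1.
Column 2 now contains 1; hence r2c2 = 2.
The two cells of cage a must have quotient 2, so r2c3 = 1.
Row 3 already has 1, which forces r3c1 = 3.
1 is placed in column 3, leaving r4c3 = 4.
Row 4 already has 4, leaving r4c4 = 1.
3 is placed in column 1, leaving r1c1 = 1.
Column 2 now contains 2; hence r1c2 = 4.
Cage d has product 24, so r1c3 = 3.
Cage d has product 24, leaving r1c4 = 2.
Column 3 already has 4, leaving r3c3 = 2.
Cage e has sum 9; hence r3c4 = 4.
Filled in: 1 4 3 2 / 4 2 1 3 / 3 1 2 4 / 2 3 4 1.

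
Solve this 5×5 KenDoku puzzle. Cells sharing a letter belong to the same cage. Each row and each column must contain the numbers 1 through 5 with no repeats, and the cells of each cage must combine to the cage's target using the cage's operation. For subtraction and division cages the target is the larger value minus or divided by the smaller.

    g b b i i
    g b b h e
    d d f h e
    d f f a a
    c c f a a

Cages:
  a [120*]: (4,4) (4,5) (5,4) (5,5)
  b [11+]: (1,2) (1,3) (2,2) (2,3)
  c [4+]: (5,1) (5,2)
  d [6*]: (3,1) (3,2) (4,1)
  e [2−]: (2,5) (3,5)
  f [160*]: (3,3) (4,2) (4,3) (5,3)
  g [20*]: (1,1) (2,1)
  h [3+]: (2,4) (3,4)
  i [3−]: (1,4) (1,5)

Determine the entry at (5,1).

3

The 4 cells of cage f must have product 160, which forces (4,2) = 4.
In row 4, 1 can only go at (4,1), so (4,1) = 1.
Column 1 already has 1, leaving (5,1) = 3.
Cage c's pair has sum 4; hence (5,2) = 1.
3 is placed in column 1, leaving (3,1) = 2.
Cage d needs product 6, leaving (3,2) = 3.
Row 3 now contains 2, which forces (3,4) = 1.
Column 4 already has 1, leaving (2,4) = 2.
2 is placed in row 2, which forces (2,5) = 3.
The 4 cells of cage b must have sum 11, so (1,2) = 2.
Cage b has sum 11, so (1,3) = 3.
Row 1 already has 2, leaving (1,5) = 1.
2 is placed in row 2, so (2,2) = 5.
3 is placed in row 2; hence (2,3) = 1.
Cage e needs two cells with difference 2, leaving (3,5) = 5.
The 4 cells of cage a must have product 120; hence (4,4) = 3.
Column 5 now contains 5, which forces (4,5) = 2.
Column 5 now contains 2, which forces (5,5) = 4.
The two cells of cage g must have product 20; hence (1,1) = 5.
Cage i's pair has difference 3, so (1,4) = 4.
Row 2 already has 5, so (2,1) = 4.
Row 3 already has 5, which forces (3,3) = 4.
Row 4 now contains 2; hence (4,3) = 5.
The 4 cells of cage f must have product 160, so (5,3) = 2.
Row 5 already has 4; hence (5,4) = 5.
Filled in: 5 2 3 4 1 / 4 5 1 2 3 / 2 3 4 1 5 / 1 4 5 3 2 / 3 1 2 5 4.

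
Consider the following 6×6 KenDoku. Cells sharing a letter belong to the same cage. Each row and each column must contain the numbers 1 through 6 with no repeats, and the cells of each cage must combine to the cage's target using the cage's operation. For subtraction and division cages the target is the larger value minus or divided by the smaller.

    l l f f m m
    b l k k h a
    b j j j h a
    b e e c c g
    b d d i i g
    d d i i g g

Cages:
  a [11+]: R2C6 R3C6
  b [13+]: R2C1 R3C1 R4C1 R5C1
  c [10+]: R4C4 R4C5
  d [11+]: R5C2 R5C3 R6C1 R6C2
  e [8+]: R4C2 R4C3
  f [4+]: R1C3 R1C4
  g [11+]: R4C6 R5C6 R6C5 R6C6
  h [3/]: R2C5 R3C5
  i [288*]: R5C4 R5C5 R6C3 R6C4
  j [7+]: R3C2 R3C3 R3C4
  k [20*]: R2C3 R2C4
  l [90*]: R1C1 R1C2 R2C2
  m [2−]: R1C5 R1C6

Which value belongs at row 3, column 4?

The only place for 5 in column 4 is R2C4.
Row 2 already has 5, which forces R2C3 = 4.
Row 2 already has 5, leaving R2C6 = 6.
Cage a needs two cells with sum 11; hence R3C6 = 5.
6 is placed in row 2, leaving R2C2 = 3.
Column 3 needs a 5, and only R5C3 is open for it.
Row 6 needs a 5, and only R6C5 is open for it.
In column 6, 4 can only go at R1C6, so R1C6 = 4.
The only place for 2 in row 1 is R1C5.
Column 5 already has 2, which forces R2C5 = 1.
Cage h needs two cells with quotient 3, which forces R3C5 = 3.
1 is placed in row 2, so R2C1 = 2.
Row 3 needs a 6, and only R3C1 is open for it.
6 is placed in column 1; hence R1C1 = 5.
Cage l has product 90, so R1C2 = 6.
The only place for 5 in row 4 is R4C2.
Cage e needs two cells with sum 8, leaving R4C3 = 3.
Column 3 already has 3, leaving R1C3 = 1.
The two cells of cage f must have sum 4, leaving R1C4 = 3.
Column 3 now contains 1, so R3C3 = 2.
Column 3 already has 2, which forces R6C3 = 6.
Row 4 needs a 2, and only R4C6 is open for it.
In row 4, 1 can only go at R4C1, so R4C1 = 1.
Column 1 already has 1; hence R5C1 = 4.
4 is placed in row 5, leaving R5C5 = 6.
Column 1 already has 1, which forces R6C1 = 3.
Row 6 now contains 3; hence R6C6 = 1.
Cage c needs two cells with sum 10, so R4C4 = 6.
Column 5 already has 6; hence R4C5 = 4.
Cage d needs sum 11, leaving R5C2 = 1.
Row 5 now contains 6, leaving R5C4 = 2.
Column 6 already has 1; hence R5C6 = 3.
1 is placed in row 6, leaving R6C2 = 2.
Cage i has product 288, which forces R6C4 = 4.
Column 2 now contains 1, so R3C2 = 4.
4 is placed in column 4, so R3C4 = 1.
The full grid is 5 6 1 3 2 4 / 2 3 4 5 1 6 / 6 4 2 1 3 5 / 1 5 3 6 4 2 / 4 1 5 2 6 3 / 3 2 6 4 5 1.

1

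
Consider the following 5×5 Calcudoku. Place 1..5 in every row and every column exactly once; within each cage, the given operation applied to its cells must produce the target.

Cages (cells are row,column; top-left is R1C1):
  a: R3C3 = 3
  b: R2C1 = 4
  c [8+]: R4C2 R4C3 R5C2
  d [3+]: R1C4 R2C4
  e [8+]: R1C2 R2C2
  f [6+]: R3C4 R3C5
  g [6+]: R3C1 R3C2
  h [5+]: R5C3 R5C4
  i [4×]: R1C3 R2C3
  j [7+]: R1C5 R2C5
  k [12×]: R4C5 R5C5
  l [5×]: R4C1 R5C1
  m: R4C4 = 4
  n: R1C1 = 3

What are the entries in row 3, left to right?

2 4 3 5 1

N is a freebie, leaving R1C1 = 3.
Row 1 now contains 3; hence R1C2 = 5.
Cage b is given, leaving R2C1 = 4.
Column 2 already has 5; hence R2C2 = 3.
Row 2 already has 4, which forces R2C3 = 1.
Row 2 now contains 1, leaving R2C4 = 2.
Row 2 already has 2, which forces R2C5 = 5.
A is a freebie, which forces R3C3 = 3.
Cage m is a single given cell, so R4C4 = 4.
Row 4 now contains 4, leaving R4C5 = 3.
Column 5 already has 3, which forces R5C5 = 4.
Column 3 already has 1, which forces R1C3 = 4.
2 is placed in column 4, which forces R1C4 = 1.
Column 5 now contains 4, which forces R1C5 = 2.
The two cells of cage f must have sum 6, leaving R3C4 = 5.
Cage f's pair has sum 6, which forces R3C5 = 1.
Cage c needs sum 8, so R4C3 = 5.
Row 5 now contains 4; hence R5C3 = 2.
The two cells of cage h must have sum 5, so R5C4 = 3.
Row 3 now contains 5, which forces R3C1 = 2.
Row 3 now contains 1, which forces R3C2 = 4.
Row 4 now contains 5, which forces R4C1 = 1.
The 3 cells of cage c must have sum 8, so R4C2 = 2.
Cage l's pair has product 5; hence R5C1 = 5.
Row 5 now contains 2, leaving R5C2 = 1.
The full grid is 3 5 4 1 2 / 4 3 1 2 5 / 2 4 3 5 1 / 1 2 5 4 3 / 5 1 2 3 4.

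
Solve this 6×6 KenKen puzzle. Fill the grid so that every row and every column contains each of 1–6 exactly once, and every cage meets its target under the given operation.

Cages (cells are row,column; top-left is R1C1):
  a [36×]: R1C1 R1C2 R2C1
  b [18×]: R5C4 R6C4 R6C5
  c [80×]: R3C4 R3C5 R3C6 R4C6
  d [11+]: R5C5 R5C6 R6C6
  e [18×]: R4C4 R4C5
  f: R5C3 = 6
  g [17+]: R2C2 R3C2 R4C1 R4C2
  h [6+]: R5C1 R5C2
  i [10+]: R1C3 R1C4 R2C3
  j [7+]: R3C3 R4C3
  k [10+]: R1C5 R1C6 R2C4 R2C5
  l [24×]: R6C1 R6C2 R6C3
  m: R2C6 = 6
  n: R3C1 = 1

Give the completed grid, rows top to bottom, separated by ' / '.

M is a freebie; hence R2C6 = 6.
Cage n is given, so R3C1 = 1.
Cage f is a single given cell, leaving R5C3 = 6.
Cage c needs product 80, so R4C6 = 2.
The only place for 6 in row 3 is R3C2.
Row 3 needs a 3, and only R3C3 is open for it.
Cage j's pair has sum 7, leaving R4C3 = 4.
In row 4, 1 can only go at R4C2, so R4C2 = 1.
Row 4 needs a 5, and only R4C1 is open for it.
The 4 cells of cage g must have sum 17; hence R2C2 = 5.
The 3 cells of cage i must have sum 10, so R1C3 = 5.
In row 6, 5 can only go at R6C6, so R6C6 = 5.
5 is placed in column 6, which forces R3C6 = 4.
Column 6 now contains 4, so R5C6 = 1.
1 is placed in column 6; hence R1C6 = 3.
Row 5 now contains 1, leaving R5C4 = 3.
Cage d needs sum 11, leaving R5C5 = 5.
Cage a needs product 36, so R1C1 = 6.
3 is placed in row 1, which forces R1C2 = 2.
3 is placed in row 1; hence R1C4 = 4.
Row 1 now contains 4, so R1C5 = 1.
The 3 cells of cage a must have product 36, so R2C1 = 3.
Cage i has sum 10, which forces R2C3 = 1.
Row 2 now contains 1, leaving R2C4 = 2.
Row 2 now contains 2, so R2C5 = 4.
Cage c needs product 80, leaving R3C4 = 5.
Column 5 already has 5, so R3C5 = 2.
3 is placed in column 4; hence R4C4 = 6.
The two cells of cage e must have product 18, leaving R4C5 = 3.
2 is placed in column 2, leaving R5C2 = 4.
3 is placed in column 1, which forces R6C1 = 4.
Column 2 already has 4, so R6C2 = 3.
1 is placed in column 3, leaving R6C3 = 2.
6 is placed in column 4, which forces R6C4 = 1.
Column 5 already has 3, leaving R6C5 = 6.
Row 5 now contains 4, which forces R5C1 = 2.

6 2 5 4 1 3 / 3 5 1 2 4 6 / 1 6 3 5 2 4 / 5 1 4 6 3 2 / 2 4 6 3 5 1 / 4 3 2 1 6 5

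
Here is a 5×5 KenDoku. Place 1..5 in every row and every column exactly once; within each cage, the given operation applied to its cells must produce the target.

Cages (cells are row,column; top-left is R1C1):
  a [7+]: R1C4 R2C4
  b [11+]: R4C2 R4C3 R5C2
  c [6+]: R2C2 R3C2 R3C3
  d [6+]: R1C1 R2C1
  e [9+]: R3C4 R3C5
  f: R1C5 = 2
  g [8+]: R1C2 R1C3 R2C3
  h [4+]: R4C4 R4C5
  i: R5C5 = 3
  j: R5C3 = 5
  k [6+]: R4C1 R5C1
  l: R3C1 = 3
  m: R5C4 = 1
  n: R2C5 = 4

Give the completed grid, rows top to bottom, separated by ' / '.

F is a freebie, so R1C5 = 2.
Cage n is a single given cell, which forces R2C5 = 4.
Cage l is a single given cell, which forces R3C1 = 3.
4 is placed in column 5; hence R3C5 = 5.
Cage j is given; hence R5C3 = 5.
M is a freebie, leaving R5C4 = 1.
Cage i is given, leaving R5C5 = 3.
5 is placed in row 3, leaving R3C4 = 4.
Column 4 now contains 1, leaving R4C4 = 3.
Column 5 now contains 3, leaving R4C5 = 1.
4 is placed in column 4, leaving R1C4 = 5.
Cage c has sum 6; hence R2C2 = 3.
3 is placed in column 4, so R2C4 = 2.
3 is placed in row 4, so R4C2 = 5.
The two cells of cage d must have sum 6, leaving R1C1 = 1.
Cage g needs sum 8, so R1C2 = 4.
The 3 cells of cage g must have sum 8, which forces R1C3 = 3.
Cage d needs two cells with sum 6, leaving R2C1 = 5.
Row 2 now contains 2, leaving R2C3 = 1.
1 is placed in column 3; hence R3C3 = 2.
2 is placed in column 3, which forces R4C3 = 4.
4 is placed in column 2, so R5C2 = 2.
2 is placed in row 3; hence R3C2 = 1.
4 is placed in row 4; hence R4C1 = 2.
2 is placed in row 5, so R5C1 = 4.

1 4 3 5 2 / 5 3 1 2 4 / 3 1 2 4 5 / 2 5 4 3 1 / 4 2 5 1 3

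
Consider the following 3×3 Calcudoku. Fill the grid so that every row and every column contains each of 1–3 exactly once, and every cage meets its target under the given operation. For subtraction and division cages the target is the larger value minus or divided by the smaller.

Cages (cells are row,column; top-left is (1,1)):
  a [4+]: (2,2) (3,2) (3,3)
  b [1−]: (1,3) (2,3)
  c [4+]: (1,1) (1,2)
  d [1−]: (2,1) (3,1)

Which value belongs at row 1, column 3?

Cage a has sum 4, which forces (2,2) = 1.
Cage a has sum 4; hence (3,2) = 2.
Cage a needs sum 4, which forces (3,3) = 1.
The two cells of cage c must have sum 4, so (1,1) = 1.
1 is placed in column 2, so (1,2) = 3.
3 is placed in row 1, which forces (1,3) = 2.
Cage d's pair has difference 1; hence (2,1) = 2.
2 is placed in column 3, which forces (2,3) = 3.
Row 3 already has 1; hence (3,1) = 3.
Filled in: 1 3 2 / 2 1 3 / 3 2 1.

2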